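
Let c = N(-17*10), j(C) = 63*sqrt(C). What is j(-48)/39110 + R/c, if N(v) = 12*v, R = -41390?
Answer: 4139/204 + 126*I*sqrt(3)/19555 ≈ 20.289 + 0.01116*I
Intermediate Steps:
c = -2040 (c = 12*(-17*10) = 12*(-170) = -2040)
j(-48)/39110 + R/c = (63*sqrt(-48))/39110 - 41390/(-2040) = (63*(4*I*sqrt(3)))*(1/39110) - 41390*(-1/2040) = (252*I*sqrt(3))*(1/39110) + 4139/204 = 126*I*sqrt(3)/19555 + 4139/204 = 4139/204 + 126*I*sqrt(3)/19555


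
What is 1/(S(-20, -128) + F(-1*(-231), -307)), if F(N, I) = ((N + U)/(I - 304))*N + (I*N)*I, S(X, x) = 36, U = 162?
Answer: 611/13302329322 ≈ 4.5932e-8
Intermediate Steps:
F(N, I) = N*I² + N*(162 + N)/(-304 + I) (F(N, I) = ((N + 162)/(I - 304))*N + (I*N)*I = ((162 + N)/(-304 + I))*N + N*I² = N*(162 + N)/(-304 + I) + N*I² = N*I² + N*(162 + N)/(-304 + I))
1/(S(-20, -128) + F(-1*(-231), -307)) = 1/(36 + (-1*(-231))*(162 - 1*(-231) + (-307)³ - 304*(-307)²)/(-304 - 307)) = 1/(36 + 231*(162 + 231 - 28934443 - 304*94249)/(-611)) = 1/(36 + 231*(-1/611)*(162 + 231 - 28934443 - 28651696)) = 1/(36 + 231*(-1/611)*(-57585746)) = 1/(36 + 13302307326/611) = 1/(13302329322/611) = 611/13302329322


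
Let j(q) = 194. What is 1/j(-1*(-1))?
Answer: 1/194 ≈ 0.0051546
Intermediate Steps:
1/j(-1*(-1)) = 1/194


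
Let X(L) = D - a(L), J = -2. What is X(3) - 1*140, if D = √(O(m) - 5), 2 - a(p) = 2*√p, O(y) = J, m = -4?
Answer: -142 + 2*√3 + I*√7 ≈ -138.54 + 2.6458*I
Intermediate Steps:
O(y) = -2
a(p) = 2 - 2*√p
D = I*√7 (D = √(-2 - 5) = √(-7) = I*√7 ≈ 2.6458*I)
X(L) = -2 + 2*√L + I*√7 (X(L) = I*√7 - (2 - 2*√L) = I*√7 + (-2 + 2*√L) = -2 + 2*√L + I*√7)
X(3) - 1*140 = (-2 + 2*√3 + I*√7) - 1*140 = (-2 + 2*√3 + I*√7) - 140 = -142 + 2*√3 + I*√7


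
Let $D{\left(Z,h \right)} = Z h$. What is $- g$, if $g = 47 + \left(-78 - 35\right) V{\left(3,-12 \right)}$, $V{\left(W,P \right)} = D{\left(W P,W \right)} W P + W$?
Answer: $439636$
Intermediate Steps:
$V{\left(W,P \right)} = W + P^{2} W^{3}$ ($V{\left(W,P \right)} = W P W W P + W = P W W W P + W = P W^{2} W P + W = P W^{3} P + W = P^{2} W^{3} + W = W + P^{2} W^{3}$)
$g = -439636$ ($g = 47 + \left(-78 - 35\right) \left(3 + \left(-12\right)^{2} \cdot 3^{3}\right) = 47 - 113 \left(3 + 144 \cdot 27\right) = 47 - 113 \left(3 + 3888\right) = 47 - 439683 = -439636$)
$- g = \left(-1\right) \left(-439636\right) = 439636$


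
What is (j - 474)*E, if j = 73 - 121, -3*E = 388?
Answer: 67512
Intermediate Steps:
E = -388/3 (E = -1/3*388 = -388/3 ≈ -129.33)
j = -48
(j - 474)*E = (-48 - 474)*(-388/3) = -522*(-388/3) = 67512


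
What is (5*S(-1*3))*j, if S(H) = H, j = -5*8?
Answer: 600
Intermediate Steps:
j = -40
(5*S(-1*3))*j = (5*(-1*3))*(-40) = (5*(-3))*(-40) = -15*(-40) = 600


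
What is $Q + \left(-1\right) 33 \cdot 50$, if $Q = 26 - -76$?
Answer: $-1548$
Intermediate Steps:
$Q = 102$ ($Q = 26 + 76 = 102$)
$Q + \left(-1\right) 33 \cdot 50 = 102 + \left(-1\right) 33 \cdot 50 = 102 - 1650 = -1548$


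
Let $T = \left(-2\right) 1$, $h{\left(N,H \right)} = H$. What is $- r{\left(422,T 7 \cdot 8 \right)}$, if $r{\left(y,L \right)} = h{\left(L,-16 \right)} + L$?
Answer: $128$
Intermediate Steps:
$T = -2$
$r{\left(y,L \right)} = -16 + L$
$- r{\left(422,T 7 \cdot 8 \right)} = - (-16 + \left(-2\right) 7 \cdot 8) = - (-16 - 112) = \left(-1\right) \left(-128\right) = 128$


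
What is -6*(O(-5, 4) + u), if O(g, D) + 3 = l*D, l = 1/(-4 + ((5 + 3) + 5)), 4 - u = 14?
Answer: 226/3 ≈ 75.333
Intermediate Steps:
u = -10 (u = 4 - 1*14 = 4 - 14 = -10)
l = ⅑ (l = 1/(-4 + (8 + 5)) = 1/(-4 + 13) = 1/9 = ⅑ ≈ 0.11111)
O(g, D) = -3 + D/9
-6*(O(-5, 4) + u) = -6*((-3 + (⅑)*4) - 10) = -6*((-3 + 4/9) - 10) = -6*(-23/9 - 10) = -6*(-113/9) = 226/3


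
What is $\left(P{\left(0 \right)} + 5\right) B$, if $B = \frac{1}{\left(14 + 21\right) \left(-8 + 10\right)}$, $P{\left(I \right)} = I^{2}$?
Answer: $\frac{1}{14} \approx 0.071429$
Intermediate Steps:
$B = \frac{1}{70}$ ($B = \frac{1}{35 \cdot 2} = \frac{1}{70} \approx 0.014286$)
$\left(P{\left(0 \right)} + 5\right) B = \left(0^{2} + 5\right) \frac{1}{70} = \left(0 + 5\right) \frac{1}{70} = 5 \cdot \frac{1}{70} = \frac{1}{14}$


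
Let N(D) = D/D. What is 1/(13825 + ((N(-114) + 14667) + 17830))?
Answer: 1/46323 ≈ 2.1588e-5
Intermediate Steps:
N(D) = 1
1/(13825 + ((N(-114) + 14667) + 17830)) = 1/(13825 + ((1 + 14667) + 17830)) = 1/(13825 + (14668 + 17830)) = 1/(13825 + 32498) = 1/46323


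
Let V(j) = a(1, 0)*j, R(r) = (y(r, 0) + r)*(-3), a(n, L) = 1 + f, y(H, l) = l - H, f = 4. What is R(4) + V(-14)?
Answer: -70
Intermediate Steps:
a(n, L) = 5 (a(n, L) = 1 + 4 = 5)
R(r) = 0 (R(r) = ((0 - r) + r)*(-3) = (-r + r)*(-3) = 0*(-3) = 0)
V(j) = 5*j
R(4) + V(-14) = 0 + 5*(-14) = 0 - 70 = -70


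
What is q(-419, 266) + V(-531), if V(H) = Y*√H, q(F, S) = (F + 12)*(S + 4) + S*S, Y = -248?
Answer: -39134 - 744*I*√59 ≈ -39134.0 - 5714.8*I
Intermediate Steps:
q(F, S) = S² + (4 + S)*(12 + F) (q(F, S) = (12 + F)*(4 + S) + S² = (4 + S)*(12 + F) + S² = S² + (4 + S)*(12 + F))
V(H) = -248*√H
q(-419, 266) + V(-531) = (48 + 266² + 4*(-419) + 12*266 - 419*266) - 744*I*√59 = (48 + 70756 - 1676 + 3192 - 111454) - 744*I*√59 = -39134 - 744*I*√59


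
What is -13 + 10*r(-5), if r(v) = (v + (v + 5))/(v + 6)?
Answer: -63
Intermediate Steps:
r(v) = (5 + 2*v)/(6 + v) (r(v) = (v + (5 + v))/(6 + v) = (5 + 2*v)/(6 + v))
-13 + 10*r(-5) = -13 + 10*((5 + 2*(-5))/(6 - 5)) = -13 + 10*((5 - 10)/1) = -13 + 10*(1*(-5)) = -13 + 10*(-5) = -13 - 50 = -63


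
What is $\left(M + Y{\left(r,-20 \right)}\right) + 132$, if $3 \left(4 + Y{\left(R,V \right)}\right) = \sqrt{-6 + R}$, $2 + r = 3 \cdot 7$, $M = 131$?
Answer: $259 + \frac{\sqrt{13}}{3} \approx 260.2$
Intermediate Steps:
$r = 19$ ($r = -2 + 3 \cdot 7 = -2 + 21 = 19$)
$Y{\left(R,V \right)} = -4 + \frac{\sqrt{-6 + R}}{3}$
$\left(M + Y{\left(r,-20 \right)}\right) + 132 = \left(131 - \left(4 - \frac{\sqrt{-6 + 19}}{3}\right)\right) + 132 = \left(131 - \left(4 - \frac{\sqrt{13}}{3}\right)\right) + 132 = \left(127 + \frac{\sqrt{13}}{3}\right) + 132 = 259 + \frac{\sqrt{13}}{3}$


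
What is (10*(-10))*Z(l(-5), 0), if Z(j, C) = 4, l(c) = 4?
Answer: -400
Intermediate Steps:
(10*(-10))*Z(l(-5), 0) = (10*(-10))*4 = -100*4 = -400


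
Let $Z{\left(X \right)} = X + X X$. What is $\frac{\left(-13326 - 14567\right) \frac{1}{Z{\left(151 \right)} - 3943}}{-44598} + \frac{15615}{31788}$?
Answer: $\frac{735483992923}{1497150132612} \approx 0.49126$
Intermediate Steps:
$Z{\left(X \right)} = X + X^{2}$
$\frac{\left(-13326 - 14567\right) \frac{1}{Z{\left(151 \right)} - 3943}}{-44598} + \frac{15615}{31788} = \frac{\left(-13326 - 14567\right) \frac{1}{151 \left(1 + 151\right) - 3943}}{-44598} + \frac{15615}{31788} = - \frac{27893}{151 \cdot 152 - 3943} \left(- \frac{1}{44598}\right) + 15615 \cdot \frac{1}{31788} = - \frac{27893}{22952 - 3943} \left(- \frac{1}{44598}\right) + \frac{1735}{3532} = - \frac{27893}{19009} \left(- \frac{1}{44598}\right) + \frac{1735}{3532} = \left(-27893\right) \frac{1}{19009} \left(- \frac{1}{44598}\right) + \frac{1735}{3532} = \left(- \frac{27893}{19009}\right) \left(- \frac{1}{44598}\right) + \frac{1735}{3532} = \frac{27893}{847763382} + \frac{1735}{3532} = \frac{735483992923}{1497150132612}$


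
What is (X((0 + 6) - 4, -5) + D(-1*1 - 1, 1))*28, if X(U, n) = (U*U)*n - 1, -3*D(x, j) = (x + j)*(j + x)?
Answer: -1792/3 ≈ -597.33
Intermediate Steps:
D(x, j) = -(j + x)²/3 (D(x, j) = -(x + j)*(j + x)/3 = -(j + x)*(j + x)/3 = -(j + x)²/3)
X(U, n) = -1 + n*U² (X(U, n) = U²*n - 1 = n*U² - 1 = -1 + n*U²)
(X((0 + 6) - 4, -5) + D(-1*1 - 1, 1))*28 = ((-1 - 5*((0 + 6) - 4)²) - (1 + (-1*1 - 1))²/3)*28 = ((-1 - 5*(6 - 4)²) - (1 + (-1 - 1))²/3)*28 = ((-1 - 5*2²) - (1 - 2)²/3)*28 = ((-1 - 5*4) - ⅓*(-1)²)*28 = ((-1 - 20) - ⅓*1)*28 = (-21 - ⅓)*28 = -64/3*28 = -1792/3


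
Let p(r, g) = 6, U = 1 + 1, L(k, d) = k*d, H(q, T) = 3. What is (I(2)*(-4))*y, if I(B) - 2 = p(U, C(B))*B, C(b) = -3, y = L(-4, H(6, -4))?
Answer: 672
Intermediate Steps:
L(k, d) = d*k
U = 2
y = -12 (y = 3*(-4) = -12)
I(B) = 2 + 6*B
(I(2)*(-4))*y = ((2 + 6*2)*(-4))*(-12) = ((2 + 12)*(-4))*(-12) = (14*(-4))*(-12) = -56*(-12) = 672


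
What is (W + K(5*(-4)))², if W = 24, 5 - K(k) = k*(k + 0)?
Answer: 137641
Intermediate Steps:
K(k) = 5 - k² (K(k) = 5 - k*(k + 0) = 5 - k*k = 5 - k²)
(W + K(5*(-4)))² = (24 + (5 - (5*(-4))²))² = (24 + (5 - 1*(-20)²))² = (24 + (5 - 1*400))² = (24 + (5 - 400))² = (24 - 395)² = (-371)² = 137641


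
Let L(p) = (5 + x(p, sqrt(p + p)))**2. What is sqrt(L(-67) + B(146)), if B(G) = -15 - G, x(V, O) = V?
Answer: sqrt(3683) ≈ 60.688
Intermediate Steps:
L(p) = (5 + p)**2
sqrt(L(-67) + B(146)) = sqrt((5 - 67)**2 + (-15 - 1*146)) = sqrt((-62)**2 + (-15 - 146)) = sqrt(3844 - 161) = sqrt(3683)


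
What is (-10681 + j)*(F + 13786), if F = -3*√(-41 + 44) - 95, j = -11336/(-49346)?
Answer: -3607943296695/24673 + 790579935*√3/24673 ≈ -1.4617e+8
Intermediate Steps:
j = 5668/24673 (j = -11336*(-1/49346) = 5668/24673 ≈ 0.22972)
F = -95 - 3*√3 (F = -3*√3 - 95 = -95 - 3*√3 ≈ -100.20)
(-10681 + j)*(F + 13786) = (-10681 + 5668/24673)*((-95 - 3*√3) + 13786) = -263526645*(13691 - 3*√3)/24673 = -3607943296695/24673 + 790579935*√3/24673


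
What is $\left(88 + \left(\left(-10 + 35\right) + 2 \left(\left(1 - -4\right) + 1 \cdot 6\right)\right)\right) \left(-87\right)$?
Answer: $-11745$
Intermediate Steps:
$\left(88 + \left(\left(-10 + 35\right) + 2 \left(\left(1 - -4\right) + 1 \cdot 6\right)\right)\right) \left(-87\right) = \left(88 + \left(25 + 2 \left(\left(1 + 4\right) + 6\right)\right)\right) \left(-87\right) = \left(88 + \left(25 + 2 \left(5 + 6\right)\right)\right) \left(-87\right) = \left(88 + \left(25 + 2 \cdot 11\right)\right) \left(-87\right) = \left(88 + \left(25 + 22\right)\right) \left(-87\right) = \left(88 + 47\right) \left(-87\right) = 135 \left(-87\right) = -11745$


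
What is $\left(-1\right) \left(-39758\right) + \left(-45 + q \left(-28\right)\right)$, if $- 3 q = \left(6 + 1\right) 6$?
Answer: $40105$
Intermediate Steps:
$q = -14$ ($q = - \frac{\left(6 + 1\right) 6}{3} = - \frac{7 \cdot 6}{3} = \left(- \frac{1}{3}\right) 42 = -14$)
$\left(-1\right) \left(-39758\right) + \left(-45 + q \left(-28\right)\right) = \left(-1\right) \left(-39758\right) - -347 = 39758 + \left(-45 + 392\right) = 39758 + 347 = 40105$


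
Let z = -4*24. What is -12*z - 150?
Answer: 1002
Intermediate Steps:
z = -96
-12*z - 150 = -12*(-96) - 150 = 1152 - 150 = 1002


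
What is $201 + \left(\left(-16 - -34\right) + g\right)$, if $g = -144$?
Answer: $75$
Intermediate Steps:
$201 + \left(\left(-16 - -34\right) + g\right) = 201 - 126 = 75$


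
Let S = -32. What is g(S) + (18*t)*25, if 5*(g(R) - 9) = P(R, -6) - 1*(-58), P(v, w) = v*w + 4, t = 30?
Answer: 67799/5 ≈ 13560.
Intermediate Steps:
P(v, w) = 4 + v*w
g(R) = 107/5 - 6*R/5 (g(R) = 9 + ((4 + R*(-6)) - 1*(-58))/5 = 9 + ((4 - 6*R) + 58)/5 = 9 + (62 - 6*R)/5 = 9 + (62/5 - 6*R/5) = 107/5 - 6*R/5)
g(S) + (18*t)*25 = (107/5 - 6/5*(-32)) + (18*30)*25 = (107/5 + 192/5) + 540*25 = 299/5 + 13500 = 67799/5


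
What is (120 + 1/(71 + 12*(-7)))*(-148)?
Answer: -230732/13 ≈ -17749.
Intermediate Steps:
(120 + 1/(71 + 12*(-7)))*(-148) = (120 + 1/(71 - 84))*(-148) = (120 + 1/(-13))*(-148) = (120 - 1/13)*(-148) = (1559/13)*(-148) = -230732/13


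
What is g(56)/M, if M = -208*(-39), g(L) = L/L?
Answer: 1/8112 ≈ 0.00012327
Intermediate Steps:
g(L) = 1
M = 8112
g(56)/M = 1/8112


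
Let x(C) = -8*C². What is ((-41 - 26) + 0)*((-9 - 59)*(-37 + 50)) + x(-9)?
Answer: 58580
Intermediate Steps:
((-41 - 26) + 0)*((-9 - 59)*(-37 + 50)) + x(-9) = ((-41 - 26) + 0)*((-9 - 59)*(-37 + 50)) - 8*(-9)² = (-67 + 0)*(-68*13) - 8*81 = -67*(-884) - 648 = 59228 - 648 = 58580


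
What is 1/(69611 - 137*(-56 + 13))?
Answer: 1/75502 ≈ 1.3245e-5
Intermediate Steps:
1/(69611 - 137*(-56 + 13)) = 1/(69611 - 137*(-43)) = 1/(69611 + 5891) = 1/75502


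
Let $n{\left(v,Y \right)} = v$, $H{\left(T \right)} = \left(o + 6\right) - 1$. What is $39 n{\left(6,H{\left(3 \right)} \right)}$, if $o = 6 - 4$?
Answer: $234$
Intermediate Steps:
$o = 2$
$H{\left(T \right)} = 7$ ($H{\left(T \right)} = \left(2 + 6\right) - 1 = 8 - 1 = 7$)
$39 n{\left(6,H{\left(3 \right)} \right)} = 39 \cdot 6 = 234$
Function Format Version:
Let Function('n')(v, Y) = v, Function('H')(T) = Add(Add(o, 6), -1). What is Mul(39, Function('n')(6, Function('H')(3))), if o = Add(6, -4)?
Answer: 234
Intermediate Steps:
o = 2
Function('H')(T) = 7 (Function('H')(T) = Add(Add(2, 6), -1) = Add(8, -1) = 7)
Mul(39, Function('n')(6, Function('H')(3))) = Mul(39, 6) = 234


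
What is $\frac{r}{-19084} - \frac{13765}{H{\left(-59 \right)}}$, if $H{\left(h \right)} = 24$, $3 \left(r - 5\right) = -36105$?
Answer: $- \frac{65600635}{114504} \approx -572.91$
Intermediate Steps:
$r = -12030$ ($r = 5 + \frac{1}{3} \left(-36105\right) = 5 - 12035 = -12030$)
$\frac{r}{-19084} - \frac{13765}{H{\left(-59 \right)}} = - \frac{12030}{-19084} - \frac{13765}{24} = \left(-12030\right) \left(- \frac{1}{19084}\right) - \frac{13765}{24} = \frac{6015}{9542} - \frac{13765}{24} = - \frac{65600635}{114504}$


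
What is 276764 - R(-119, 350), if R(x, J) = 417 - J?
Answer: 276697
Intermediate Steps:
276764 - R(-119, 350) = 276764 - (417 - 1*350) = 276764 - (417 - 350) = 276764 - 1*67 = 276764 - 67 = 276697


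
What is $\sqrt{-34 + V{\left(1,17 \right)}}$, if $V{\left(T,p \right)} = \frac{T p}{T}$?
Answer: $i \sqrt{17} \approx 4.1231 i$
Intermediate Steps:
$V{\left(T,p \right)} = p$
$\sqrt{-34 + V{\left(1,17 \right)}} = \sqrt{-34 + 17} = \sqrt{-17} = i \sqrt{17}$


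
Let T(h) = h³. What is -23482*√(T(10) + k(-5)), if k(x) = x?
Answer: -23482*√995 ≈ -7.4071e+5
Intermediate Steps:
-23482*√(T(10) + k(-5)) = -23482*√(10³ - 5) = -23482*√(1000 - 5) = -23482*√995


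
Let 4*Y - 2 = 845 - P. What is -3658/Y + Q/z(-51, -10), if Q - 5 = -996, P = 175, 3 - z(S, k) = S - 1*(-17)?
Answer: -150917/3108 ≈ -48.558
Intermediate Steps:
z(S, k) = -14 - S (z(S, k) = 3 - (S - 1*(-17)) = 3 - (S + 17) = 3 - (17 + S) = 3 + (-17 - S) = -14 - S)
Q = -991 (Q = 5 - 996 = -991)
Y = 168 (Y = ½ + (845 - 1*175)/4 = ½ + (845 - 175)/4 = ½ + (¼)*670 = ½ + 335/2 = 168)
-3658/Y + Q/z(-51, -10) = -3658/168 - 991/(-14 - 1*(-51)) = -3658*1/168 - 991/(-14 + 51) = -1829/84 - 991/37 = -150917/3108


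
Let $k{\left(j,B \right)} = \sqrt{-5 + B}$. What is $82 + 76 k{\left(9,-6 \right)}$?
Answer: $82 + 76 i \sqrt{11} \approx 82.0 + 252.06 i$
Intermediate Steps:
$82 + 76 k{\left(9,-6 \right)} = 82 + 76 \sqrt{-5 - 6} = 82 + 76 \sqrt{-11} = 82 + 76 i \sqrt{11}$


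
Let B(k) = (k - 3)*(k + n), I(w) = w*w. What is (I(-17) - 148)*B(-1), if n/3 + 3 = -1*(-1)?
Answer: 3948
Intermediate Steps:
n = -6 (n = -9 + 3*(-1*(-1)) = -9 + 3*1 = -9 + 3 = -6)
I(w) = w²
B(k) = (-6 + k)*(-3 + k) (B(k) = (k - 3)*(k - 6) = (-3 + k)*(-6 + k) = (-6 + k)*(-3 + k))
(I(-17) - 148)*B(-1) = ((-17)² - 148)*(18 + (-1)² - 9*(-1)) = (289 - 148)*(18 + 1 + 9) = 141*28 = 3948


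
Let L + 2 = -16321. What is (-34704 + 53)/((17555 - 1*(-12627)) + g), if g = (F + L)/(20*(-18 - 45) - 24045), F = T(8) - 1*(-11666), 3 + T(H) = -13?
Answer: -876843555/763760183 ≈ -1.1481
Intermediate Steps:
L = -16323 (L = -2 - 16321 = -16323)
T(H) = -16 (T(H) = -3 - 13 = -16)
F = 11650 (F = -16 - 1*(-11666) = -16 + 11666 = 11650)
g = 4673/25305 (g = (11650 - 16323)/(20*(-18 - 45) - 24045) = -4673/(20*(-63) - 24045) = -4673/(-1260 - 24045) = -4673/(-25305) = -4673*(-1/25305) = 4673/25305 ≈ 0.18467)
(-34704 + 53)/((17555 - 1*(-12627)) + g) = (-34704 + 53)/((17555 - 1*(-12627)) + 4673/25305) = -34651/((17555 + 12627) + 4673/25305) = -34651/(30182 + 4673/25305) = -34651/763760183/25305 = -34651*25305/763760183 = -876843555/763760183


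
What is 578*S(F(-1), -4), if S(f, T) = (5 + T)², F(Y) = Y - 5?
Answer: 578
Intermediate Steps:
F(Y) = -5 + Y
578*S(F(-1), -4) = 578*(5 - 4)² = 578*1² = 578*1 = 578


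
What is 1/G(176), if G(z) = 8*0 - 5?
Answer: -⅕ ≈ -0.20000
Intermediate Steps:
G(z) = -5 (G(z) = 0 - 5 = -5)
1/G(176) = 1/(-5) = -⅕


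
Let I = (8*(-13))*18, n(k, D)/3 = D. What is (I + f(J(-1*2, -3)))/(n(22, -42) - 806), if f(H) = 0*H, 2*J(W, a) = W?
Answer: 468/233 ≈ 2.0086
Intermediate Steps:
J(W, a) = W/2
f(H) = 0
n(k, D) = 3*D
I = -1872 (I = -104*18 = -1872)
(I + f(J(-1*2, -3)))/(n(22, -42) - 806) = (-1872 + 0)/(3*(-42) - 806) = -1872/(-126 - 806) = -1872/(-932) = -1872*(-1/932) = 468/233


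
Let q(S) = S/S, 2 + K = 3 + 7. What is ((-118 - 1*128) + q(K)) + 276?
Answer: 31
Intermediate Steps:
K = 8 (K = -2 + (3 + 7) = -2 + 10 = 8)
q(S) = 1
((-118 - 1*128) + q(K)) + 276 = ((-118 - 1*128) + 1) + 276 = ((-118 - 128) + 1) + 276 = (-246 + 1) + 276 = -245 + 276 = 31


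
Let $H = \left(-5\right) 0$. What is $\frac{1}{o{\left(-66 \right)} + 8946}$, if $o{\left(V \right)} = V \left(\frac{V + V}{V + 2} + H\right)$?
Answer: $\frac{8}{70479} \approx 0.00011351$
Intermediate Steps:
$H = 0$
$o{\left(V \right)} = \frac{2 V^{2}}{2 + V}$ ($o{\left(V \right)} = V \left(\frac{V + V}{V + 2} + 0\right) = V \left(\frac{2 V}{2 + V} + 0\right) = V \frac{2 V}{2 + V} = \frac{2 V^{2}}{2 + V}$)
$\frac{1}{o{\left(-66 \right)} + 8946} = \frac{1}{\frac{2 \left(-66\right)^{2}}{2 - 66} + 8946} = \frac{1}{2 \cdot 4356 \frac{1}{-64} + 8946} = \frac{1}{2 \cdot 4356 \left(- \frac{1}{64}\right) + 8946} = \frac{1}{- \frac{1089}{8} + 8946} = \frac{1}{\frac{70479}{8}} = \frac{8}{70479}$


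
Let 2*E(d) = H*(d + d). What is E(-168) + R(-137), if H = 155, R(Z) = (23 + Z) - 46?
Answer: -26200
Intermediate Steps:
R(Z) = -23 + Z
E(d) = 155*d (E(d) = (155*(d + d))/2 = (155*(2*d))/2 = (310*d)/2 = 155*d)
E(-168) + R(-137) = 155*(-168) + (-23 - 137) = -26040 - 160 = -26200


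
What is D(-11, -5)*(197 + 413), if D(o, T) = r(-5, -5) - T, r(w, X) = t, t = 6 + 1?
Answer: 7320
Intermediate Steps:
t = 7
r(w, X) = 7
D(o, T) = 7 - T
D(-11, -5)*(197 + 413) = (7 - 1*(-5))*(197 + 413) = (7 + 5)*610 = 12*610 = 7320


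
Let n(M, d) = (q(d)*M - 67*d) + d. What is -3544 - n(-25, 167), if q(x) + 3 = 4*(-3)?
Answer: 7103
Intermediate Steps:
q(x) = -15 (q(x) = -3 + 4*(-3) = -3 - 12 = -15)
n(M, d) = -66*d - 15*M (n(M, d) = (-15*M - 67*d) + d = (-67*d - 15*M) + d = -66*d - 15*M)
-3544 - n(-25, 167) = -3544 - (-66*167 - 15*(-25)) = -3544 - (-11022 + 375) = -3544 - 1*(-10647) = -3544 + 10647 = 7103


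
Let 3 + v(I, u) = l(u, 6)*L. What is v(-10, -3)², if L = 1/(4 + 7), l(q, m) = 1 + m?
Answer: 676/121 ≈ 5.5868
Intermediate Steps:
L = 1/11 ≈ 0.090909
v(I, u) = -26/11 (v(I, u) = -3 + (1 + 6)*(1/11) = -3 + 7*(1/11) = -3 + 7/11 = -26/11)
v(-10, -3)² = (-26/11)² = 676/121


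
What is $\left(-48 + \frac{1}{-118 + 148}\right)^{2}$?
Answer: $\frac{2070721}{900} \approx 2300.8$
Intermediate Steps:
$\left(-48 + \frac{1}{-118 + 148}\right)^{2} = \left(-48 + \frac{1}{30}\right)^{2} = \left(- \frac{1439}{30}\right)^{2} = \frac{2070721}{900}$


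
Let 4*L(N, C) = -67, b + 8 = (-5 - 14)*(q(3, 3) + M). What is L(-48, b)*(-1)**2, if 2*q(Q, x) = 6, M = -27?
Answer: -67/4 ≈ -16.750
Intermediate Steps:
q(Q, x) = 3 (q(Q, x) = (1/2)*6 = 3)
b = 448 (b = -8 + (-5 - 14)*(3 - 27) = -8 - 19*(-24) = -8 + 456 = 448)
L(N, C) = -67/4 (L(N, C) = (1/4)*(-67) = -67/4)
L(-48, b)*(-1)**2 = -67/4*(-1)**2 = -67/4*1 = -67/4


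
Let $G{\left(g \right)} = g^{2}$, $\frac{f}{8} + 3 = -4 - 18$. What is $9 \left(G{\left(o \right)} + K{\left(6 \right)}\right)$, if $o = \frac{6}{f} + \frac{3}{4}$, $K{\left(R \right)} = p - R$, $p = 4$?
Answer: $- \frac{8334}{625} \approx -13.334$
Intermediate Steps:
$f = -200$ ($f = -24 + 8 \left(-4 - 18\right) = -24 + 8 \left(-22\right) = -24 - 176 = -200$)
$K{\left(R \right)} = 4 - R$
$o = \frac{18}{25}$ ($o = \frac{6}{-200} + \frac{3}{4} = 6 \left(- \frac{1}{200}\right) + 3 \cdot \frac{1}{4} = - \frac{3}{100} + \frac{3}{4} = \frac{18}{25} \approx 0.72$)
$9 \left(G{\left(o \right)} + K{\left(6 \right)}\right) = 9 \left(\left(\frac{18}{25}\right)^{2} + \left(4 - 6\right)\right) = 9 \left(\frac{324}{625} + \left(4 - 6\right)\right) = 9 \left(\frac{324}{625} - 2\right) = 9 \left(- \frac{926}{625}\right) = - \frac{8334}{625}$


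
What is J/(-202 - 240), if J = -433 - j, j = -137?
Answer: 148/221 ≈ 0.66968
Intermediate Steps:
J = -296 (J = -433 - 1*(-137) = -433 + 137 = -296)
J/(-202 - 240) = -296/(-202 - 240) = -296/(-442) = -296*(-1/442) = 148/221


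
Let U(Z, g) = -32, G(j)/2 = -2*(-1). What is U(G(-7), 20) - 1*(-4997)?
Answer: 4965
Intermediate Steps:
G(j) = 4 (G(j) = 2*(-2*(-1)) = 2*2 = 4)
U(G(-7), 20) - 1*(-4997) = -32 - 1*(-4997) = -32 + 4997 = 4965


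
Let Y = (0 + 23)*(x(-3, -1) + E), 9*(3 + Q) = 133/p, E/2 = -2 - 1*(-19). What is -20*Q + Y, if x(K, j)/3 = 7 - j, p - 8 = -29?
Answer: 38018/27 ≈ 1408.1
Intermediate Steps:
p = -21 (p = 8 - 29 = -21)
x(K, j) = 21 - 3*j (x(K, j) = 3*(7 - j) = 21 - 3*j)
E = 34 (E = 2*(-2 - 1*(-19)) = 2*(-2 + 19) = 2*17 = 34)
Q = -100/27 (Q = -3 + (133/(-21))/9 = -3 + (133*(-1/21))/9 = -3 + (⅑)*(-19/3) = -3 - 19/27 = -100/27 ≈ -3.7037)
Y = 1334 (Y = (0 + 23)*((21 - 3*(-1)) + 34) = 23*((21 + 3) + 34) = 23*(24 + 34) = 23*58 = 1334)
-20*Q + Y = -20*(-100/27) + 1334 = 2000/27 + 1334 = 38018/27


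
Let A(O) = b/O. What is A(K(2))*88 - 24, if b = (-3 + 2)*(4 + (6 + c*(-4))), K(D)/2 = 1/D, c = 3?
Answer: 152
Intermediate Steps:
K(D) = 2/D (K(D) = 2*(1/D) = 2/D)
b = 2 (b = (-3 + 2)*(4 + (6 + 3*(-4))) = -(4 + (6 - 12)) = -(4 - 6) = -1*(-2) = 2)
A(O) = 2/O
A(K(2))*88 - 24 = (2/((2/2)))*88 - 24 = (2/((2*(½))))*88 - 24 = (2/1)*88 - 24 = (2*1)*88 - 24 = 2*88 - 24 = 176 - 24 = 152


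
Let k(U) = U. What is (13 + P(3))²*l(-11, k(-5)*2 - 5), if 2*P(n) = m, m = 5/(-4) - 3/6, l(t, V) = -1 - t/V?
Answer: -122317/480 ≈ -254.83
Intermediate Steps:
l(t, V) = -1 - t/V
m = -7/4 (m = 5*(-¼) - 3*⅙ = -5/4 - ½ = -7/4 ≈ -1.7500)
P(n) = -7/8 (P(n) = (½)*(-7/4) = -7/8)
(13 + P(3))²*l(-11, k(-5)*2 - 5) = (13 - 7/8)²*((-(-5*2 - 5) - 1*(-11))/(-5*2 - 5)) = (97/8)²*((-(-10 - 5) + 11)/(-10 - 5)) = 9409*((-1*(-15) + 11)/(-15))/64 = 9409*(-(15 + 11)/15)/64 = 9409*(-1/15*26)/64 = (9409/64)*(-26/15) = -122317/480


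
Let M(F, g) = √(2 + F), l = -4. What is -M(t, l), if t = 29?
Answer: -√31 ≈ -5.5678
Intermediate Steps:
-M(t, l) = -√(2 + 29) = -√31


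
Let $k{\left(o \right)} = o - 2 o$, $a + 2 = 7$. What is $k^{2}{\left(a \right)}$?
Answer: $25$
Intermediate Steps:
$a = 5$ ($a = -2 + 7 = 5$)
$k{\left(o \right)} = - o$
$k^{2}{\left(a \right)} = \left(\left(-1\right) 5\right)^{2} = \left(-5\right)^{2} = 25$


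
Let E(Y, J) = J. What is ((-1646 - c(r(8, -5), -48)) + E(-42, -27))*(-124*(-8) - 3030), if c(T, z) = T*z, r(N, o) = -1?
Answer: 3507398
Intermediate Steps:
((-1646 - c(r(8, -5), -48)) + E(-42, -27))*(-124*(-8) - 3030) = ((-1646 - (-1)*(-48)) - 27)*(-124*(-8) - 3030) = ((-1646 - 1*48) - 27)*(992 - 3030) = ((-1646 - 48) - 27)*(-2038) = (-1694 - 27)*(-2038) = -1721*(-2038) = 3507398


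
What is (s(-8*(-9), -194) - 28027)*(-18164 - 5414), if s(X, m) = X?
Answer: 659122990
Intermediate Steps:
(s(-8*(-9), -194) - 28027)*(-18164 - 5414) = (-8*(-9) - 28027)*(-18164 - 5414) = (72 - 28027)*(-23578) = -27955*(-23578) = 659122990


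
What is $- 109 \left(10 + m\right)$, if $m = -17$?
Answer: $763$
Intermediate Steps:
$- 109 \left(10 + m\right) = - 109 \left(10 - 17\right) = \left(-109\right) \left(-7\right) = 763$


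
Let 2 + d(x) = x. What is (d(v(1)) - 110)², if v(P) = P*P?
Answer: 12321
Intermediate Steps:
v(P) = P²
d(x) = -2 + x
(d(v(1)) - 110)² = ((-2 + 1²) - 110)² = ((-2 + 1) - 110)² = (-1 - 110)² = (-111)² = 12321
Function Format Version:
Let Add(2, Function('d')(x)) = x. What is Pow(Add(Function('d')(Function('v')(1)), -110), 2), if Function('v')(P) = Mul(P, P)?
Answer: 12321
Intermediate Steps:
Function('v')(P) = Pow(P, 2)
Function('d')(x) = Add(-2, x)
Pow(Add(Function('d')(Function('v')(1)), -110), 2) = Pow(Add(Add(-2, Pow(1, 2)), -110), 2) = Pow(Add(Add(-2, 1), -110), 2) = Pow(Add(-1, -110), 2) = Pow(-111, 2) = 12321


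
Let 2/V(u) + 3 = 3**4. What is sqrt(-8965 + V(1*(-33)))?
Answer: I*sqrt(13635726)/39 ≈ 94.684*I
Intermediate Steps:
V(u) = 1/39 (V(u) = 2/(-3 + 3**4) = 2/(-3 + 81) = 2/78 = 2*(1/78) = 1/39)
sqrt(-8965 + V(1*(-33))) = sqrt(-8965 + 1/39) = sqrt(-349634/39) = I*sqrt(13635726)/39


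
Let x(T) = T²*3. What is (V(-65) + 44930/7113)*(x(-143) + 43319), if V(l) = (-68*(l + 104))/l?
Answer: 175389025532/35565 ≈ 4.9315e+6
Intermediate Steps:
V(l) = (-7072 - 68*l)/l (V(l) = (-68*(104 + l))/l = (-7072 - 68*l)/l)
x(T) = 3*T²
(V(-65) + 44930/7113)*(x(-143) + 43319) = ((-68 - 7072/(-65)) + 44930/7113)*(3*(-143)² + 43319) = ((-68 - 7072*(-1/65)) + 44930*(1/7113))*(3*20449 + 43319) = ((-68 + 544/5) + 44930/7113)*(61347 + 43319) = (204/5 + 44930/7113)*104666 = (1675702/35565)*104666 = 175389025532/35565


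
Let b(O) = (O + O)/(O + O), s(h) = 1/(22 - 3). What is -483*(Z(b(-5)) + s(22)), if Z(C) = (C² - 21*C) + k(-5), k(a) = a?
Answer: 228942/19 ≈ 12050.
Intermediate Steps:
s(h) = 1/19
b(O) = 1 (b(O) = (2*O)/((2*O)) = (2*O)*(1/(2*O)) = 1)
Z(C) = -5 + C² - 21*C (Z(C) = (C² - 21*C) - 5 = -5 + C² - 21*C)
-483*(Z(b(-5)) + s(22)) = -483*((-5 + 1² - 21*1) + 1/19) = -483*((-5 + 1 - 21) + 1/19) = -483*(-25 + 1/19) = -483*(-474/19) = 228942/19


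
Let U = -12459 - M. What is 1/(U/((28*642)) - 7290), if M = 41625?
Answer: -1498/10924927 ≈ -0.00013712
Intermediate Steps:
U = -54084 (U = -12459 - 1*41625 = -12459 - 41625 = -54084)
1/(U/((28*642)) - 7290) = 1/(-54084/(28*642) - 7290) = 1/(-54084/17976 - 7290) = 1/(-54084*1/17976 - 7290) = 1/(-4507/1498 - 7290) = 1/(-10924927/1498) = -1498/10924927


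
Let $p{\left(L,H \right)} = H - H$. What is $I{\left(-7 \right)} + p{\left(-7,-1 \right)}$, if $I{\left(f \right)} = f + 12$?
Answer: $5$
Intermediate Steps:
$p{\left(L,H \right)} = 0$
$I{\left(f \right)} = 12 + f$
$I{\left(-7 \right)} + p{\left(-7,-1 \right)} = \left(12 - 7\right) + 0 = 5 + 0 = 5$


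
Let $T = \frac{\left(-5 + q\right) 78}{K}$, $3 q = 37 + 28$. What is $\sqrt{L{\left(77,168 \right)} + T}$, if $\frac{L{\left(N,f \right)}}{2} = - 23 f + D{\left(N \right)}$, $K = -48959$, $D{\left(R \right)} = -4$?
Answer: $\frac{2 i \sqrt{4635782350729}}{48959} \approx 87.955 i$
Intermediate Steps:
$q = \frac{65}{3}$ ($q = \frac{37 + 28}{3} = \frac{1}{3} \cdot 65 = \frac{65}{3} \approx 21.667$)
$L{\left(N,f \right)} = -8 - 46 f$ ($L{\left(N,f \right)} = 2 \left(- 23 f - 4\right) = 2 \left(-4 - 23 f\right) = -8 - 46 f$)
$T = - \frac{1300}{48959}$ ($T = \frac{\left(-5 + \frac{65}{3}\right) 78}{-48959} = \frac{50}{3} \cdot 78 \left(- \frac{1}{48959}\right) = 1300 \left(- \frac{1}{48959}\right) = - \frac{1300}{48959} \approx -0.026553$)
$\sqrt{L{\left(77,168 \right)} + T} = \sqrt{\left(-8 - 7728\right) - \frac{1300}{48959}} = \sqrt{-7736 - \frac{1300}{48959}} = \sqrt{- \frac{378748124}{48959}} = \frac{2 i \sqrt{4635782350729}}{48959}$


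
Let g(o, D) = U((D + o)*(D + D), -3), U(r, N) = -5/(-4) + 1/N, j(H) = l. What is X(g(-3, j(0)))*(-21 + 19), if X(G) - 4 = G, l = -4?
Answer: -59/6 ≈ -9.8333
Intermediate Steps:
j(H) = -4
U(r, N) = 5/4 + 1/N (U(r, N) = -5*(-¼) + 1/N = 5/4 + 1/N)
g(o, D) = 11/12 (g(o, D) = 5/4 + 1/(-3) = 5/4 - ⅓ = 11/12)
X(G) = 4 + G
X(g(-3, j(0)))*(-21 + 19) = (4 + 11/12)*(-21 + 19) = (59/12)*(-2) = -59/6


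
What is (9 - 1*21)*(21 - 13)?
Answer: -96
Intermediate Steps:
(9 - 1*21)*(21 - 13) = (9 - 21)*8 = -12*8 = -96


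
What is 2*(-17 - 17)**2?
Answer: 2312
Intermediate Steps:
2*(-17 - 17)**2 = 2*(-34)**2 = 2*1156 = 2312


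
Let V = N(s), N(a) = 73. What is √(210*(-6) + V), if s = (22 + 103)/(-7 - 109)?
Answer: I*√1187 ≈ 34.453*I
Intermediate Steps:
s = -125/116 (s = 125/(-116) = 125*(-1/116) = -125/116 ≈ -1.0776)
V = 73
√(210*(-6) + V) = √(210*(-6) + 73) = √(-1260 + 73) = √(-1187) = I*√1187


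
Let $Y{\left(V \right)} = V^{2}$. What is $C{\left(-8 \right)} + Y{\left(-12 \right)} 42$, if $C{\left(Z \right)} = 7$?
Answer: $6055$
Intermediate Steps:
$C{\left(-8 \right)} + Y{\left(-12 \right)} 42 = 7 + \left(-12\right)^{2} \cdot 42 = 7 + 144 \cdot 42 = 7 + 6048 = 6055$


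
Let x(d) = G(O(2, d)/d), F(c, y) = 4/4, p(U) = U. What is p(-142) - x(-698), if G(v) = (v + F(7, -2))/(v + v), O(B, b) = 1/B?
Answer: 1111/2 ≈ 555.50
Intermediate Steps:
F(c, y) = 1 (F(c, y) = 4*(¼) = 1)
G(v) = (1 + v)/(2*v) (G(v) = (v + 1)/(v + v) = (1 + v)/((2*v)) = (1 + v)*(1/(2*v)) = (1 + v)/(2*v))
x(d) = d*(1 + 1/(2*d)) (x(d) = (1 + 1/(2*d))/(2*((1/(2*d)))) = (2*d)*(1 + 1/(2*d))/2 = d*(1 + 1/(2*d)))
p(-142) - x(-698) = -142 - (½ - 698) = -142 - 1*(-1395/2) = -142 + 1395/2 = 1111/2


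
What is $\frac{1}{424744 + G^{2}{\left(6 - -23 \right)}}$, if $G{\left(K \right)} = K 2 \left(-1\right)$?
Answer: $\frac{1}{428108} \approx 2.3359 \cdot 10^{-6}$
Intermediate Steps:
$G{\left(K \right)} = - 2 K$ ($G{\left(K \right)} = 2 K \left(-1\right) = - 2 K$)
$\frac{1}{424744 + G^{2}{\left(6 - -23 \right)}} = \frac{1}{424744 + \left(- 2 \left(6 - -23\right)\right)^{2}} = \frac{1}{424744 + \left(- 2 \left(6 + 23\right)\right)^{2}} = \frac{1}{424744 + \left(\left(-2\right) 29\right)^{2}} = \frac{1}{424744 + \left(-58\right)^{2}} = \frac{1}{424744 + 3364} = \frac{1}{428108}$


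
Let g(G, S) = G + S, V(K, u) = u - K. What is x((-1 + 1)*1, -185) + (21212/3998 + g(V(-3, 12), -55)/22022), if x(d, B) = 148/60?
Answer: 2565546883/330164835 ≈ 7.7705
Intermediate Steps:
x(d, B) = 37/15 (x(d, B) = 148*(1/60) = 37/15)
x((-1 + 1)*1, -185) + (21212/3998 + g(V(-3, 12), -55)/22022) = 37/15 + (21212/3998 + ((12 - 1*(-3)) - 55)/22022) = 37/15 + (21212*(1/3998) + ((12 + 3) - 55)*(1/22022)) = 37/15 + (10606/1999 + (15 - 55)*(1/22022)) = 37/15 + (10606/1999 - 40*1/22022) = 37/15 + (10606/1999 - 20/11011) = 37/15 + 116742686/22010989 = 2565546883/330164835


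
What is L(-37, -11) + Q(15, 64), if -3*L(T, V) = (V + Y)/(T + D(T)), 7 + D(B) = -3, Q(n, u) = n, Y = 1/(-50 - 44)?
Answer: 65925/4418 ≈ 14.922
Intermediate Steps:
Y = -1/94 (Y = 1/(-94) = -1/94 ≈ -0.010638)
D(B) = -10 (D(B) = -7 - 3 = -10)
L(T, V) = -(-1/94 + V)/(3*(-10 + T)) (L(T, V) = -(V - 1/94)/(3*(T - 10)) = -(-1/94 + V)/(3*(-10 + T)))
L(-37, -11) + Q(15, 64) = (1 - 94*(-11))/(282*(-10 - 37)) + 15 = (1/282)*(1 + 1034)/(-47) + 15 = (1/282)*(-1/47)*1035 + 15 = -345/4418 + 15 = 65925/4418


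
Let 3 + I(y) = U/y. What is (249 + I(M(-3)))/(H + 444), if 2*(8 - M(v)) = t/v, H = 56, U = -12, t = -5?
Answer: 5253/10750 ≈ 0.48865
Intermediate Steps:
M(v) = 8 + 5/(2*v) (M(v) = 8 - (-5)/(2*v) = 8 + 5/(2*v))
I(y) = -3 - 12/y
(249 + I(M(-3)))/(H + 444) = (249 + (-3 - 12/(8 + (5/2)/(-3))))/(56 + 444) = (249 + (-3 - 12/(8 + (5/2)*(-⅓))))/500 = (249 + (-3 - 12/(8 - ⅚)))*(1/500) = (249 + (-3 - 12/43/6))*(1/500) = (249 + (-3 - 12*6/43))*(1/500) = (249 + (-3 - 72/43))*(1/500) = (249 - 201/43)*(1/500) = (10506/43)*(1/500) = 5253/10750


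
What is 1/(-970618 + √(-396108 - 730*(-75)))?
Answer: -485309/471049821641 - I*√341358/942099643282 ≈ -1.0303e-6 - 6.2017e-10*I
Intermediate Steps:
1/(-970618 + √(-396108 - 730*(-75))) = 1/(-970618 + √(-396108 + 54750)) = 1/(-970618 + √(-341358)) = 1/(-970618 + I*√341358)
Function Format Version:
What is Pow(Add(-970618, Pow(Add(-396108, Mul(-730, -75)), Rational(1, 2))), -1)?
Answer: Add(Rational(-485309, 471049821641), Mul(Rational(-1, 942099643282), I, Pow(341358, Rational(1, 2)))) ≈ Add(-1.0303e-6, Mul(-6.2017e-10, I))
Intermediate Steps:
Pow(Add(-970618, Pow(Add(-396108, Mul(-730, -75)), Rational(1, 2))), -1) = Pow(Add(-970618, Pow(Add(-396108, 54750), Rational(1, 2))), -1) = Pow(Add(-970618, Pow(-341358, Rational(1, 2))), -1) = Pow(Add(-970618, Mul(I, Pow(341358, Rational(1, 2)))), -1)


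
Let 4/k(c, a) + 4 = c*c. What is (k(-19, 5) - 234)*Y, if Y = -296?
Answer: 24726064/357 ≈ 69261.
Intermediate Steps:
k(c, a) = 4/(-4 + c**2) (k(c, a) = 4/(-4 + c*c) = 4/(-4 + c**2))
(k(-19, 5) - 234)*Y = (4/(-4 + (-19)**2) - 234)*(-296) = (4/(-4 + 361) - 234)*(-296) = (4/357 - 234)*(-296) = -83534/357*(-296) = 24726064/357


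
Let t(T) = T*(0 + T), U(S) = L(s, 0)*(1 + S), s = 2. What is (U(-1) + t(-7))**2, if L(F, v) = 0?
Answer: 2401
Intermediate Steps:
U(S) = 0 (U(S) = 0*(1 + S) = 0)
t(T) = T**2 (t(T) = T*T = T**2)
(U(-1) + t(-7))**2 = (0 + (-7)**2)**2 = (0 + 49)**2 = 49**2 = 2401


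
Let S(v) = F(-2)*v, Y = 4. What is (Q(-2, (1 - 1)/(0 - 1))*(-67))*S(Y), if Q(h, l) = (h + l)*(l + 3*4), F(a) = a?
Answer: -12864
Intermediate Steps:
Q(h, l) = (12 + l)*(h + l) (Q(h, l) = (h + l)*(l + 12) = (h + l)*(12 + l) = (12 + l)*(h + l))
S(v) = -2*v
(Q(-2, (1 - 1)/(0 - 1))*(-67))*S(Y) = ((((1 - 1)/(0 - 1))² + 12*(-2) + 12*((1 - 1)/(0 - 1)) - 2*(1 - 1)/(0 - 1))*(-67))*(-2*4) = (((0/(-1))² - 24 + 12*(0/(-1)) - 0/(-1))*(-67))*(-8) = (((0*(-1))² - 24 + 12*(0*(-1)) - 0*(-1))*(-67))*(-8) = ((0² - 24 + 12*0 - 2*0)*(-67))*(-8) = ((0 - 24 + 0 + 0)*(-67))*(-8) = -24*(-67)*(-8) = 1608*(-8) = -12864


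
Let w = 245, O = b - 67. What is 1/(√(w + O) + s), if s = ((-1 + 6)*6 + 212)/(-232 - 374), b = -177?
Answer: 303/182 ≈ 1.6648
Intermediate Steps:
O = -244 (O = -177 - 67 = -244)
s = -121/303 (s = (5*6 + 212)/(-606) = (30 + 212)*(-1/606) = 242*(-1/606) = -121/303 ≈ -0.39934)
1/(√(w + O) + s) = 1/(√(245 - 244) - 121/303) = 1/(√1 - 121/303) = 1/(1 - 121/303) = 1/(182/303) = 303/182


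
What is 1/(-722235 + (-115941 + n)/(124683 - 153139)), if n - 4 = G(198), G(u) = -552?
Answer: -28456/20551802671 ≈ -1.3846e-6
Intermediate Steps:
n = -548 (n = 4 - 552 = -548)
1/(-722235 + (-115941 + n)/(124683 - 153139)) = 1/(-722235 + (-115941 - 548)/(124683 - 153139)) = 1/(-722235 - 116489/(-28456)) = 1/(-722235 - 116489*(-1/28456)) = 1/(-722235 + 116489/28456) = 1/(-20551802671/28456) = -28456/20551802671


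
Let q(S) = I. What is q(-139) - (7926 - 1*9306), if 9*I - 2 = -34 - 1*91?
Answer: 4099/3 ≈ 1366.3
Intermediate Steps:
I = -41/3 (I = 2/9 + (-34 - 1*91)/9 = 2/9 + (-34 - 91)/9 = 2/9 + (⅑)*(-125) = 2/9 - 125/9 = -41/3 ≈ -13.667)
q(S) = -41/3
q(-139) - (7926 - 1*9306) = -41/3 - (7926 - 1*9306) = -41/3 - (7926 - 9306) = -41/3 - 1*(-1380) = -41/3 + 1380 = 4099/3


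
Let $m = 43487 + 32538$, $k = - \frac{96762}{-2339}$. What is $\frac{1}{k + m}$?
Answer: $\frac{2339}{177919237} \approx 1.3146 \cdot 10^{-5}$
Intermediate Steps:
$k = \frac{96762}{2339}$ ($k = \left(-96762\right) \left(- \frac{1}{2339}\right) = \frac{96762}{2339} \approx 41.369$)
$m = 76025$
$\frac{1}{k + m} = \frac{1}{\frac{96762}{2339} + 76025} = \frac{1}{\frac{177919237}{2339}} = \frac{2339}{177919237}$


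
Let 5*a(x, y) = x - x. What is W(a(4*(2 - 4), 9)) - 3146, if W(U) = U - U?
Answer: -3146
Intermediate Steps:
a(x, y) = 0 (a(x, y) = (x - x)/5 = (⅕)*0 = 0)
W(U) = 0
W(a(4*(2 - 4), 9)) - 3146 = 0 - 3146 = -3146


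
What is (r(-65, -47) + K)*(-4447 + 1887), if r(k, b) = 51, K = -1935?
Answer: 4823040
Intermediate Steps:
(r(-65, -47) + K)*(-4447 + 1887) = (51 - 1935)*(-4447 + 1887) = -1884*(-2560) = 4823040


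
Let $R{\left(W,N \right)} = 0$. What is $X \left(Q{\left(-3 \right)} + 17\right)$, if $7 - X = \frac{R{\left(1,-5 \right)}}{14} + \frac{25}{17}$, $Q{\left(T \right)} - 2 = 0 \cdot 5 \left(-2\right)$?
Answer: $\frac{1786}{17} \approx 105.06$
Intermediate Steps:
$Q{\left(T \right)} = 2$ ($Q{\left(T \right)} = 2 + 0 \cdot 5 \left(-2\right) = 2 + 0 \left(-2\right) = 2 + 0 = 2$)
$X = \frac{94}{17}$ ($X = 7 - \left(\frac{0}{14} + \frac{25}{17}\right) = 7 - \left(0 \cdot \frac{1}{14} + 25 \cdot \frac{1}{17}\right) = 7 - \left(0 + \frac{25}{17}\right) = 7 - \frac{25}{17} = \frac{94}{17} \approx 5.5294$)
$X \left(Q{\left(-3 \right)} + 17\right) = \frac{94 \left(2 + 17\right)}{17} = \frac{94}{17} \cdot 19 = \frac{1786}{17}$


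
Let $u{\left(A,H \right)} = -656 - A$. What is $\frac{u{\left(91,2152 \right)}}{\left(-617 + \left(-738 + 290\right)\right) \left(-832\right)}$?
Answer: $- \frac{249}{295360} \approx -0.00084304$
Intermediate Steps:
$\frac{u{\left(91,2152 \right)}}{\left(-617 + \left(-738 + 290\right)\right) \left(-832\right)} = \frac{-656 - 91}{\left(-617 + \left(-738 + 290\right)\right) \left(-832\right)} = \frac{-656 - 91}{\left(-617 - 448\right) \left(-832\right)} = - \frac{747}{\left(-1065\right) \left(-832\right)} = - \frac{747}{886080} = \left(-747\right) \frac{1}{886080} = - \frac{249}{295360}$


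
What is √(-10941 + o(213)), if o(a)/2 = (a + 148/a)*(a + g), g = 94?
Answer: √5456422065/213 ≈ 346.80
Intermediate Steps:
o(a) = 2*(94 + a)*(a + 148/a) (o(a) = 2*((a + 148/a)*(a + 94)) = 2*((a + 148/a)*(94 + a)) = 2*((94 + a)*(a + 148/a)) = 2*(94 + a)*(a + 148/a))
√(-10941 + o(213)) = √(-10941 + (296 + 2*213² + 188*213 + 27824/213)) = √(-10941 + (296 + 2*45369 + 40044 + 27824*(1/213))) = √(-10941 + (296 + 90738 + 40044 + 27824/213)) = √(-10941 + 27947438/213) = √(25617005/213) = √5456422065/213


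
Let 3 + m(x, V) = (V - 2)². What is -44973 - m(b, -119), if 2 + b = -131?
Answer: -59611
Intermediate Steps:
b = -133 (b = -2 - 131 = -133)
m(x, V) = -3 + (-2 + V)² (m(x, V) = -3 + (V - 2)² = -3 + (-2 + V)²)
-44973 - m(b, -119) = -44973 - (-3 + (-2 - 119)²) = -44973 - (-3 + (-121)²) = -44973 - (-3 + 14641) = -44973 - 1*14638 = -44973 - 14638 = -59611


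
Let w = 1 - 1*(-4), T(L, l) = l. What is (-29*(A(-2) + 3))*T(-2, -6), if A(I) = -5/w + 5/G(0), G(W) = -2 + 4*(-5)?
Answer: 3393/11 ≈ 308.45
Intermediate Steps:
G(W) = -22 (G(W) = -2 - 20 = -22)
w = 5 (w = 1 + 4 = 5)
A(I) = -27/22 (A(I) = -5/5 + 5/(-22) = -5*1/5 + 5*(-1/22) = -1 - 5/22 = -27/22)
(-29*(A(-2) + 3))*T(-2, -6) = -29*(-27/22 + 3)*(-6) = -29*39/22*(-6) = -1131/22*(-6) = 3393/11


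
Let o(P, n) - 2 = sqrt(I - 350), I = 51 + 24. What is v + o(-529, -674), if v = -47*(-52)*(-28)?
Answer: -68430 + 5*I*sqrt(11) ≈ -68430.0 + 16.583*I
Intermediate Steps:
I = 75
v = -68432 (v = 2444*(-28) = -68432)
o(P, n) = 2 + 5*I*sqrt(11) (o(P, n) = 2 + sqrt(75 - 350) = 2 + sqrt(-275) = 2 + 5*I*sqrt(11))
v + o(-529, -674) = -68432 + (2 + 5*I*sqrt(11)) = -68430 + 5*I*sqrt(11)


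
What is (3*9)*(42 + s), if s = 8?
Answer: 1350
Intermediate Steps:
(3*9)*(42 + s) = (3*9)*(42 + 8) = 27*50 = 1350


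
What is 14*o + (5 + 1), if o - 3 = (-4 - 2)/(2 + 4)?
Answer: 34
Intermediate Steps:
o = 2 (o = 3 + (-4 - 2)/(2 + 4) = 3 - 6/6 = 3 - 6*⅙ = 3 - 1 = 2)
14*o + (5 + 1) = 14*2 + (5 + 1) = 28 + 6 = 34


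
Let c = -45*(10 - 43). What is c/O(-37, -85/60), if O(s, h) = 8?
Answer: 1485/8 ≈ 185.63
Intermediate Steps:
c = 1485 (c = -45*(-33) = 1485)
c/O(-37, -85/60) = 1485/8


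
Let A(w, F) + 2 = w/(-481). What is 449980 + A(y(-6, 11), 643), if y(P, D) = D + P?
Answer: 216439413/481 ≈ 4.4998e+5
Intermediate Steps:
A(w, F) = -2 - w/481 (A(w, F) = -2 + w/(-481) = -2 + w*(-1/481) = -2 - w/481)
449980 + A(y(-6, 11), 643) = 449980 + (-2 - (11 - 6)/481) = 449980 + (-2 - 1/481*5) = 449980 + (-2 - 5/481) = 449980 - 967/481 = 216439413/481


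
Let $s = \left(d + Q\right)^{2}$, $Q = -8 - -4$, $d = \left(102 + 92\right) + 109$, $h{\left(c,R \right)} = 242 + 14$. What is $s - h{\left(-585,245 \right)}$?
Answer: $89145$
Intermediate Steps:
$h{\left(c,R \right)} = 256$
$d = 303$ ($d = 194 + 109 = 303$)
$Q = -4$ ($Q = -8 + 4 = -4$)
$s = 89401$ ($s = \left(303 - 4\right)^{2} = 299^{2} = 89401$)
$s - h{\left(-585,245 \right)} = 89401 - 256 = 89145$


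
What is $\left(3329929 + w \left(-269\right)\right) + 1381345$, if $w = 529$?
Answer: $4568973$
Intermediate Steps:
$\left(3329929 + w \left(-269\right)\right) + 1381345 = \left(3329929 + 529 \left(-269\right)\right) + 1381345 = \left(3329929 - 142301\right) + 1381345 = 3187628 + 1381345 = 4568973$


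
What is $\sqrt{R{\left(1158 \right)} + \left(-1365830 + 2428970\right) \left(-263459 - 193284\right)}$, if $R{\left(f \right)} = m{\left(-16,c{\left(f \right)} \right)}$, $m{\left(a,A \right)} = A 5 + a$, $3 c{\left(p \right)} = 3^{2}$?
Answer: $i \sqrt{485581753021} \approx 6.9684 \cdot 10^{5} i$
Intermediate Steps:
$c{\left(p \right)} = 3$ ($c{\left(p \right)} = \frac{3^{2}}{3} = \frac{1}{3} \cdot 9 = 3$)
$m{\left(a,A \right)} = a + 5 A$ ($m{\left(a,A \right)} = 5 A + a = a + 5 A$)
$R{\left(f \right)} = -1$ ($R{\left(f \right)} = -16 + 5 \cdot 3 = -16 + 15 = -1$)
$\sqrt{R{\left(1158 \right)} + \left(-1365830 + 2428970\right) \left(-263459 - 193284\right)} = \sqrt{-1 + \left(-1365830 + 2428970\right) \left(-263459 - 193284\right)} = \sqrt{-1 + 1063140 \left(-456743\right)} = \sqrt{-1 - 485581753020} = \sqrt{-485581753021} = i \sqrt{485581753021}$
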